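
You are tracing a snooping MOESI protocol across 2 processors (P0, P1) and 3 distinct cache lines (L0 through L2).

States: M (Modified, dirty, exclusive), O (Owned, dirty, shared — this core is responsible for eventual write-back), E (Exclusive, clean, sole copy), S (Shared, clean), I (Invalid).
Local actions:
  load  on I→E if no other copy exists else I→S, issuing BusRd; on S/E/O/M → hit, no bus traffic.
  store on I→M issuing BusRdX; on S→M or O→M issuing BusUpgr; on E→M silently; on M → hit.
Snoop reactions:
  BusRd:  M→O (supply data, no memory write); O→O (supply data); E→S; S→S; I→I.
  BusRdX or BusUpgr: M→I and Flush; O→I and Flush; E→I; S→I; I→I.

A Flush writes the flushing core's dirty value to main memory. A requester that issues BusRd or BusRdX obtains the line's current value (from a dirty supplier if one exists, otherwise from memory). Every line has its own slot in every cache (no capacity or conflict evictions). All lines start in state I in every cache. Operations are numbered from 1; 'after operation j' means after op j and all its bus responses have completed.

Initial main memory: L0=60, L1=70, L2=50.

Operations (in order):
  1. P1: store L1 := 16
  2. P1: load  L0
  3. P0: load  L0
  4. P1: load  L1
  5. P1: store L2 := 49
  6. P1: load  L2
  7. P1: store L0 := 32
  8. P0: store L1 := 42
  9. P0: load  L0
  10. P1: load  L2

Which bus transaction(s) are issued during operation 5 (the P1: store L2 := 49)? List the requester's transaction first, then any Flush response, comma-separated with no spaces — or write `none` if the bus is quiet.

  op1 P1: store L1 := 16 → I/M on L1; bus BusRdX; mem=70
  op2 P1: load  L0 → I/E on L0; bus BusRd; mem=60
  op3 P0: load  L0 → S/S on L0; bus BusRd; mem=60
  op4 P1: load  L1 → I/M on L1; bus (none); mem=70
  op5 P1: store L2 := 49 → I/M on L2; bus BusRdX; mem=50
  op6 P1: load  L2 → I/M on L2; bus (none); mem=50
  op7 P1: store L0 := 32 → I/M on L0; bus BusUpgr; mem=60
  op8 P0: store L1 := 42 → M/I on L1; bus BusRdX Flush; mem=16
  op9 P0: load  L0 → S/O on L0; bus BusRd; mem=60
  op10 P1: load  L2 → I/M on L2; bus (none); mem=50

bus = BusRdX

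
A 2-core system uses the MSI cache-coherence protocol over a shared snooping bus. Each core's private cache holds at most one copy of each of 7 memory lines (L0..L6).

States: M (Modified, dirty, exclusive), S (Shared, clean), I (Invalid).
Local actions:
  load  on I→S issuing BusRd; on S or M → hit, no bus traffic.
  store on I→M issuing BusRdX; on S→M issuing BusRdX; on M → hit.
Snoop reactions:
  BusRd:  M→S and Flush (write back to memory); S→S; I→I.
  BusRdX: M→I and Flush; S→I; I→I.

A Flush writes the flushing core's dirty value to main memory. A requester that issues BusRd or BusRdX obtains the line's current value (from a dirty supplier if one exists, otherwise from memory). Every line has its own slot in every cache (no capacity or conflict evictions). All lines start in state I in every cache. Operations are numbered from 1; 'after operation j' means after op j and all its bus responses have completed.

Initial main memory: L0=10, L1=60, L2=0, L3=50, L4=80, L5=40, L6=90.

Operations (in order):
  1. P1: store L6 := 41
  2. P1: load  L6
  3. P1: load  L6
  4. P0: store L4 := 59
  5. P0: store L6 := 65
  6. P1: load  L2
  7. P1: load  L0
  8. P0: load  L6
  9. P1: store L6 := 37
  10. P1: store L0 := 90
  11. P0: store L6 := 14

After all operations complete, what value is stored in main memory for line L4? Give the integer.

memory[L4] = 80

step 1: P1: store L6 := 41  ⟶  IM  (L6)  txn=BusRdX  M[L6]=90
step 2: P1: load  L6  ⟶  IM  (L6)  txn=∅  M[L6]=90
step 3: P1: load  L6  ⟶  IM  (L6)  txn=∅  M[L6]=90
step 4: P0: store L4 := 59  ⟶  MI  (L4)  txn=BusRdX  M[L4]=80
step 5: P0: store L6 := 65  ⟶  MI  (L6)  txn=BusRdX+Flush  M[L6]=41
step 6: P1: load  L2  ⟶  IS  (L2)  txn=BusRd  M[L2]=0
step 7: P1: load  L0  ⟶  IS  (L0)  txn=BusRd  M[L0]=10
step 8: P0: load  L6  ⟶  MI  (L6)  txn=∅  M[L6]=41
step 9: P1: store L6 := 37  ⟶  IM  (L6)  txn=BusRdX+Flush  M[L6]=65
step 10: P1: store L0 := 90  ⟶  IM  (L0)  txn=BusRdX  M[L0]=10
step 11: P0: store L6 := 14  ⟶  MI  (L6)  txn=BusRdX+Flush  M[L6]=37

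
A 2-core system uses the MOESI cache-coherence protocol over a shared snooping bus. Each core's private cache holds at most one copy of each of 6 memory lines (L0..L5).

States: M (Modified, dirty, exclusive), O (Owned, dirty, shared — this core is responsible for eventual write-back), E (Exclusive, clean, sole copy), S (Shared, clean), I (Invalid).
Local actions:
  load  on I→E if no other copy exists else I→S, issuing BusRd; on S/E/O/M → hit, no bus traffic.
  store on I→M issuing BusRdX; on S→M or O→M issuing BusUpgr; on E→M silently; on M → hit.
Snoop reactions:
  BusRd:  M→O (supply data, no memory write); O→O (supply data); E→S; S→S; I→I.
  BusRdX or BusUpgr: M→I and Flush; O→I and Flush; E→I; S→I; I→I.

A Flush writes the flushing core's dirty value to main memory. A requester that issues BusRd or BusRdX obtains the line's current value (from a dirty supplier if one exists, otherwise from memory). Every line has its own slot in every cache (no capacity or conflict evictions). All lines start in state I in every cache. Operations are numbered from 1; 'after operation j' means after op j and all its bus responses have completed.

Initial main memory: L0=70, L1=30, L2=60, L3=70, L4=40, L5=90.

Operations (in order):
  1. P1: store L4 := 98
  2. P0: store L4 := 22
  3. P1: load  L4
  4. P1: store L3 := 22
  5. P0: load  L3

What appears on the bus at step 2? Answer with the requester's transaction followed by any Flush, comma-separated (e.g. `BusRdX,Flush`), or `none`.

  op1 P1: store L4 := 98 → I/M on L4; bus BusRdX; mem=40
  op2 P0: store L4 := 22 → M/I on L4; bus BusRdX Flush; mem=98
  op3 P1: load  L4 → O/S on L4; bus BusRd; mem=98
  op4 P1: store L3 := 22 → I/M on L3; bus BusRdX; mem=70
  op5 P0: load  L3 → S/O on L3; bus BusRd; mem=70

bus = BusRdX,Flush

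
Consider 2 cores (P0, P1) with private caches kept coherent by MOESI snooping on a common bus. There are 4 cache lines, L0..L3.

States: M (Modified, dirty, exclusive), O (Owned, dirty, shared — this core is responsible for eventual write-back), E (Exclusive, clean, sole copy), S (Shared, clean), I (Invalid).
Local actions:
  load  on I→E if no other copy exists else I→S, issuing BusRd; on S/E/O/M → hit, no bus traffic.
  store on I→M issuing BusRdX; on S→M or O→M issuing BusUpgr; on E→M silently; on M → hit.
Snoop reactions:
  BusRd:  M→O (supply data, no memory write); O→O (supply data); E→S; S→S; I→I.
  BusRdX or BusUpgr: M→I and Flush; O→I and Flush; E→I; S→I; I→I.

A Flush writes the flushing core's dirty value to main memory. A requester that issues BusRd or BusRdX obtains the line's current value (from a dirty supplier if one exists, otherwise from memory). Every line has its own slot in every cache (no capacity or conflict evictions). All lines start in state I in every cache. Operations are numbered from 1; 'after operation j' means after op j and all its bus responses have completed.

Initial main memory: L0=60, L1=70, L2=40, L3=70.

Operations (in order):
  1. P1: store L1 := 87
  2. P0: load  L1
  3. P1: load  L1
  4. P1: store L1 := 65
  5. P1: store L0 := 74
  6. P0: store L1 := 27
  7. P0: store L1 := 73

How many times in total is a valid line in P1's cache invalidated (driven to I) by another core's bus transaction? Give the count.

invalidations = 1

step 1: P1: store L1 := 87  ⟶  IM  (L1)  txn=BusRdX  M[L1]=70
step 2: P0: load  L1  ⟶  SO  (L1)  txn=BusRd  M[L1]=70
step 3: P1: load  L1  ⟶  SO  (L1)  txn=∅  M[L1]=70
step 4: P1: store L1 := 65  ⟶  IM  (L1)  txn=BusUpgr  M[L1]=70
step 5: P1: store L0 := 74  ⟶  IM  (L0)  txn=BusRdX  M[L0]=60
step 6: P0: store L1 := 27  ⟶  MI  (L1)  txn=BusRdX+Flush  M[L1]=65
step 7: P0: store L1 := 73  ⟶  MI  (L1)  txn=∅  M[L1]=65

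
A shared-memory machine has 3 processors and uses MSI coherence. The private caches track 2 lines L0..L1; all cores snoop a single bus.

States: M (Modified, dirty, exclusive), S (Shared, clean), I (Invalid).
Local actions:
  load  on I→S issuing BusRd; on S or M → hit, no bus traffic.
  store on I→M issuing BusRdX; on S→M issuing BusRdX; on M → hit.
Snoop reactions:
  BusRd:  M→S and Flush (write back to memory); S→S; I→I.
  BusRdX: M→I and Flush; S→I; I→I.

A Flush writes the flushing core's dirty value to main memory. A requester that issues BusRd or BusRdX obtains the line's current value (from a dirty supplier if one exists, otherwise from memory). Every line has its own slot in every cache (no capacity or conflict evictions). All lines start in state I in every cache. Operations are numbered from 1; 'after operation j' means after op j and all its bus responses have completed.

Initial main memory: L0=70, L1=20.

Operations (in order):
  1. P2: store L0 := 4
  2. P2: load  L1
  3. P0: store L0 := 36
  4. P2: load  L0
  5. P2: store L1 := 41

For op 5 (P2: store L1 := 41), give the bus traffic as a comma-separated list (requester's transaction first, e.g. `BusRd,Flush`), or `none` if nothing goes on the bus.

[1] P2: store L0 := 4 | P0:I, P1:I, P2:M(4) | bus: BusRdX
[2] P2: load  L1 | P0:I, P1:I, P2:S(20) | bus: BusRd
[3] P0: store L0 := 36 | P0:M(36), P1:I, P2:I | bus: BusRdX,Flush
[4] P2: load  L0 | P0:S(36), P1:I, P2:S(36) | bus: BusRd,Flush
[5] P2: store L1 := 41 | P0:I, P1:I, P2:M(41) | bus: BusRdX

bus = BusRdX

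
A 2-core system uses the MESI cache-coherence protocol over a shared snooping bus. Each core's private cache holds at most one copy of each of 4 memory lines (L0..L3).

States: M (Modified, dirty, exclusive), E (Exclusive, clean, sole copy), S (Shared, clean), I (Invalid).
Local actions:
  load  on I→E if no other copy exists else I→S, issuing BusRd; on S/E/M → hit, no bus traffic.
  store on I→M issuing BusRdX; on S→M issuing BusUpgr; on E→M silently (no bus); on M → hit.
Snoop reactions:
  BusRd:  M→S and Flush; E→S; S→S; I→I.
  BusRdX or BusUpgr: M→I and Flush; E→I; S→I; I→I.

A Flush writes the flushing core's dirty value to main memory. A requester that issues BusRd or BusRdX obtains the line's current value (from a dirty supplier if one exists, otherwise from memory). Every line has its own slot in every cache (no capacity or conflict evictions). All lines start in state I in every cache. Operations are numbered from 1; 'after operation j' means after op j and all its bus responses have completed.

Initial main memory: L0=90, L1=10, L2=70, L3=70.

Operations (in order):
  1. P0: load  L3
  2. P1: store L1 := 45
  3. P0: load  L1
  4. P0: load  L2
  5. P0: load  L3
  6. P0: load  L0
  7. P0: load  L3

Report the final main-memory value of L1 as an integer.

memory[L1] = 45

  op1 P0: load  L3 → E/I on L3; bus BusRd; mem=70
  op2 P1: store L1 := 45 → I/M on L1; bus BusRdX; mem=10
  op3 P0: load  L1 → S/S on L1; bus BusRd Flush; mem=45
  op4 P0: load  L2 → E/I on L2; bus BusRd; mem=70
  op5 P0: load  L3 → E/I on L3; bus (none); mem=70
  op6 P0: load  L0 → E/I on L0; bus BusRd; mem=90
  op7 P0: load  L3 → E/I on L3; bus (none); mem=70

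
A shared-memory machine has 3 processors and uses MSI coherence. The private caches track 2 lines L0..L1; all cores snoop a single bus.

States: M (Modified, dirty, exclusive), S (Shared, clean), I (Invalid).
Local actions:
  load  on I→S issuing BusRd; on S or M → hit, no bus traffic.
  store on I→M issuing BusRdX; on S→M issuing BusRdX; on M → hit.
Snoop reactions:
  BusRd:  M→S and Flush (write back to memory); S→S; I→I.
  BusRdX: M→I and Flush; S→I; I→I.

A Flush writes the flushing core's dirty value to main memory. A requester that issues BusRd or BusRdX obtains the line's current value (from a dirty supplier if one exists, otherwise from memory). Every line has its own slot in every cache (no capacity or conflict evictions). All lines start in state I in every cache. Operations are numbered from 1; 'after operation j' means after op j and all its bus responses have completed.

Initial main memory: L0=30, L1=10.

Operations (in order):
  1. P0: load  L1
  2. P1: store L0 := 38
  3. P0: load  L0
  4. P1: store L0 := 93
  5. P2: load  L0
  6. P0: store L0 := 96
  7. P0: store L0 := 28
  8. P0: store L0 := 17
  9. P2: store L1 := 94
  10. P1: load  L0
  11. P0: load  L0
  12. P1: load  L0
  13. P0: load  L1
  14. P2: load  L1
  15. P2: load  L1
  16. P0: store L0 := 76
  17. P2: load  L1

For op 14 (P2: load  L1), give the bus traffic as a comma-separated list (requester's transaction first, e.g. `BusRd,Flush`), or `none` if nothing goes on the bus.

bus = none

  op1 P0: load  L1 → S/I/I on L1; bus BusRd; mem=10
  op2 P1: store L0 := 38 → I/M/I on L0; bus BusRdX; mem=30
  op3 P0: load  L0 → S/S/I on L0; bus BusRd Flush; mem=38
  op4 P1: store L0 := 93 → I/M/I on L0; bus BusRdX; mem=38
  op5 P2: load  L0 → I/S/S on L0; bus BusRd Flush; mem=93
  op6 P0: store L0 := 96 → M/I/I on L0; bus BusRdX; mem=93
  op7 P0: store L0 := 28 → M/I/I on L0; bus (none); mem=93
  op8 P0: store L0 := 17 → M/I/I on L0; bus (none); mem=93
  op9 P2: store L1 := 94 → I/I/M on L1; bus BusRdX; mem=10
  op10 P1: load  L0 → S/S/I on L0; bus BusRd Flush; mem=17
  op11 P0: load  L0 → S/S/I on L0; bus (none); mem=17
  op12 P1: load  L0 → S/S/I on L0; bus (none); mem=17
  op13 P0: load  L1 → S/I/S on L1; bus BusRd Flush; mem=94
  op14 P2: load  L1 → S/I/S on L1; bus (none); mem=94
  op15 P2: load  L1 → S/I/S on L1; bus (none); mem=94
  op16 P0: store L0 := 76 → M/I/I on L0; bus BusRdX; mem=17
  op17 P2: load  L1 → S/I/S on L1; bus (none); mem=94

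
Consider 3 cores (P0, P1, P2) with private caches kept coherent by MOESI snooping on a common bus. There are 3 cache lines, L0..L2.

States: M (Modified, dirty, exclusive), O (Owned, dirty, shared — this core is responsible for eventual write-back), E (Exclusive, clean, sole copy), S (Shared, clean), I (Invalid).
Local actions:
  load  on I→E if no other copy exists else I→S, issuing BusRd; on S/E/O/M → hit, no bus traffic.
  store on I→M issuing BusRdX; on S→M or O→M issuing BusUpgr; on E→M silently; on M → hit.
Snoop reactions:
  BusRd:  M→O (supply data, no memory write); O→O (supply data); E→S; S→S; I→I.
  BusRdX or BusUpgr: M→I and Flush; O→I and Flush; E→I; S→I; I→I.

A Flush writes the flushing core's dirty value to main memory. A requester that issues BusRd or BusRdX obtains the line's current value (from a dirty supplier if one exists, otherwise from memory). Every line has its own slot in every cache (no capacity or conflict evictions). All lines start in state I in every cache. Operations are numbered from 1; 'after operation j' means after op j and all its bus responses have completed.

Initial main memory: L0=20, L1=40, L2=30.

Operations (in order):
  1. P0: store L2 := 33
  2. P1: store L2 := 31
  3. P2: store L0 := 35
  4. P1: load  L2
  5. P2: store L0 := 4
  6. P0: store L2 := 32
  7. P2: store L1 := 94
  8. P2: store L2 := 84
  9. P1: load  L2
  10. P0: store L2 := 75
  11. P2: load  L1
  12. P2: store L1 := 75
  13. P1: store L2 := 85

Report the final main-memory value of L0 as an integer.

  op1 P0: store L2 := 33 → M/I/I on L2; bus BusRdX; mem=30
  op2 P1: store L2 := 31 → I/M/I on L2; bus BusRdX Flush; mem=33
  op3 P2: store L0 := 35 → I/I/M on L0; bus BusRdX; mem=20
  op4 P1: load  L2 → I/M/I on L2; bus (none); mem=33
  op5 P2: store L0 := 4 → I/I/M on L0; bus (none); mem=20
  op6 P0: store L2 := 32 → M/I/I on L2; bus BusRdX Flush; mem=31
  op7 P2: store L1 := 94 → I/I/M on L1; bus BusRdX; mem=40
  op8 P2: store L2 := 84 → I/I/M on L2; bus BusRdX Flush; mem=32
  op9 P1: load  L2 → I/S/O on L2; bus BusRd; mem=32
  op10 P0: store L2 := 75 → M/I/I on L2; bus BusRdX Flush; mem=84
  op11 P2: load  L1 → I/I/M on L1; bus (none); mem=40
  op12 P2: store L1 := 75 → I/I/M on L1; bus (none); mem=40
  op13 P1: store L2 := 85 → I/M/I on L2; bus BusRdX Flush; mem=75

memory[L0] = 20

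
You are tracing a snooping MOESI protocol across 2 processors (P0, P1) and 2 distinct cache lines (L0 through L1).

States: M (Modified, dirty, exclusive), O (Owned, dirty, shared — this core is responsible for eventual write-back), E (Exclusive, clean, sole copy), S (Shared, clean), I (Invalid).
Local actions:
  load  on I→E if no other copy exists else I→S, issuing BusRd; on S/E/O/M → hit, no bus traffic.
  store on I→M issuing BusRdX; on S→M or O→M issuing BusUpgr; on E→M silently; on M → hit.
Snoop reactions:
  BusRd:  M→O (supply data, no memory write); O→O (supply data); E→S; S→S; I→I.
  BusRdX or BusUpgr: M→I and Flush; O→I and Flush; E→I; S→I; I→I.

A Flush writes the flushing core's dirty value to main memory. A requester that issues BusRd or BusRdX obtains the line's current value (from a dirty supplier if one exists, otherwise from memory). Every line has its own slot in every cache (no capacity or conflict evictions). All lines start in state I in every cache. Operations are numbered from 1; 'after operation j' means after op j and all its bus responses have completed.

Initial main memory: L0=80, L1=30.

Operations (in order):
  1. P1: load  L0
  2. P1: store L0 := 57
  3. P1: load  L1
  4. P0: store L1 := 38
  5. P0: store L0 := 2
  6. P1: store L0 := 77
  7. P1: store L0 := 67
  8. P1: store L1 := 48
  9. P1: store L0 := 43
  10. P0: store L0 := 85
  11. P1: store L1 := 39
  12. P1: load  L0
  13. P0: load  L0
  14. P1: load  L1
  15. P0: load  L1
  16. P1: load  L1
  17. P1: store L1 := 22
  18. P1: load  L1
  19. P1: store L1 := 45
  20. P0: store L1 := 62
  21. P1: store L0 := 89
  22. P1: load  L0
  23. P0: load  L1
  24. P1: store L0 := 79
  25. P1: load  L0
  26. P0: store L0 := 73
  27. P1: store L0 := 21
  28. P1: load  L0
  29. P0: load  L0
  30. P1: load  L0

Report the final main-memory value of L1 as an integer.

memory[L1] = 45

step 1: P1: load  L0  ⟶  IE  (L0)  txn=BusRd  M[L0]=80
step 2: P1: store L0 := 57  ⟶  IM  (L0)  txn=∅  M[L0]=80
step 3: P1: load  L1  ⟶  IE  (L1)  txn=BusRd  M[L1]=30
step 4: P0: store L1 := 38  ⟶  MI  (L1)  txn=BusRdX  M[L1]=30
step 5: P0: store L0 := 2  ⟶  MI  (L0)  txn=BusRdX+Flush  M[L0]=57
step 6: P1: store L0 := 77  ⟶  IM  (L0)  txn=BusRdX+Flush  M[L0]=2
step 7: P1: store L0 := 67  ⟶  IM  (L0)  txn=∅  M[L0]=2
step 8: P1: store L1 := 48  ⟶  IM  (L1)  txn=BusRdX+Flush  M[L1]=38
step 9: P1: store L0 := 43  ⟶  IM  (L0)  txn=∅  M[L0]=2
step 10: P0: store L0 := 85  ⟶  MI  (L0)  txn=BusRdX+Flush  M[L0]=43
step 11: P1: store L1 := 39  ⟶  IM  (L1)  txn=∅  M[L1]=38
step 12: P1: load  L0  ⟶  OS  (L0)  txn=BusRd  M[L0]=43
step 13: P0: load  L0  ⟶  OS  (L0)  txn=∅  M[L0]=43
step 14: P1: load  L1  ⟶  IM  (L1)  txn=∅  M[L1]=38
step 15: P0: load  L1  ⟶  SO  (L1)  txn=BusRd  M[L1]=38
step 16: P1: load  L1  ⟶  SO  (L1)  txn=∅  M[L1]=38
step 17: P1: store L1 := 22  ⟶  IM  (L1)  txn=BusUpgr  M[L1]=38
step 18: P1: load  L1  ⟶  IM  (L1)  txn=∅  M[L1]=38
step 19: P1: store L1 := 45  ⟶  IM  (L1)  txn=∅  M[L1]=38
step 20: P0: store L1 := 62  ⟶  MI  (L1)  txn=BusRdX+Flush  M[L1]=45
step 21: P1: store L0 := 89  ⟶  IM  (L0)  txn=BusUpgr+Flush  M[L0]=85
step 22: P1: load  L0  ⟶  IM  (L0)  txn=∅  M[L0]=85
step 23: P0: load  L1  ⟶  MI  (L1)  txn=∅  M[L1]=45
step 24: P1: store L0 := 79  ⟶  IM  (L0)  txn=∅  M[L0]=85
step 25: P1: load  L0  ⟶  IM  (L0)  txn=∅  M[L0]=85
step 26: P0: store L0 := 73  ⟶  MI  (L0)  txn=BusRdX+Flush  M[L0]=79
step 27: P1: store L0 := 21  ⟶  IM  (L0)  txn=BusRdX+Flush  M[L0]=73
step 28: P1: load  L0  ⟶  IM  (L0)  txn=∅  M[L0]=73
step 29: P0: load  L0  ⟶  SO  (L0)  txn=BusRd  M[L0]=73
step 30: P1: load  L0  ⟶  SO  (L0)  txn=∅  M[L0]=73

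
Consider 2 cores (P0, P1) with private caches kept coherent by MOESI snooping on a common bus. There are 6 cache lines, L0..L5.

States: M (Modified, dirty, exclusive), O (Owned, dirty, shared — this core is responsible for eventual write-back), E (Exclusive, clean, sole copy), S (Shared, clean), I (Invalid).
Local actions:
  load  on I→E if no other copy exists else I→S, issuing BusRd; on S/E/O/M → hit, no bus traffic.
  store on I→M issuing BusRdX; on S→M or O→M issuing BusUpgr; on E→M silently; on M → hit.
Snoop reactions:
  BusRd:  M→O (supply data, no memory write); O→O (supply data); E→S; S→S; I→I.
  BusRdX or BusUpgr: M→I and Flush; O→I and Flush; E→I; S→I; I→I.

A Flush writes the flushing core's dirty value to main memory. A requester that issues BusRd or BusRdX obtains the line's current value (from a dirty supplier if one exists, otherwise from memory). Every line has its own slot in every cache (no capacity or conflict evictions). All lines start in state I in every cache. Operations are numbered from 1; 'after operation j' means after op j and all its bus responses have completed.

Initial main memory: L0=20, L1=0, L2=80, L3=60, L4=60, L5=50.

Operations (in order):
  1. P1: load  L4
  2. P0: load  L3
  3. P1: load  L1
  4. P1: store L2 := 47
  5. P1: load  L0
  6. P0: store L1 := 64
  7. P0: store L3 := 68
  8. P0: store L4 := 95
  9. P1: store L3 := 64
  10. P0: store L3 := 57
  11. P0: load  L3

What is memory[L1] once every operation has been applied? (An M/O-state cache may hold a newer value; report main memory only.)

memory[L1] = 0

step 1: P1: load  L4  ⟶  IE  (L4)  txn=BusRd  M[L4]=60
step 2: P0: load  L3  ⟶  EI  (L3)  txn=BusRd  M[L3]=60
step 3: P1: load  L1  ⟶  IE  (L1)  txn=BusRd  M[L1]=0
step 4: P1: store L2 := 47  ⟶  IM  (L2)  txn=BusRdX  M[L2]=80
step 5: P1: load  L0  ⟶  IE  (L0)  txn=BusRd  M[L0]=20
step 6: P0: store L1 := 64  ⟶  MI  (L1)  txn=BusRdX  M[L1]=0
step 7: P0: store L3 := 68  ⟶  MI  (L3)  txn=∅  M[L3]=60
step 8: P0: store L4 := 95  ⟶  MI  (L4)  txn=BusRdX  M[L4]=60
step 9: P1: store L3 := 64  ⟶  IM  (L3)  txn=BusRdX+Flush  M[L3]=68
step 10: P0: store L3 := 57  ⟶  MI  (L3)  txn=BusRdX+Flush  M[L3]=64
step 11: P0: load  L3  ⟶  MI  (L3)  txn=∅  M[L3]=64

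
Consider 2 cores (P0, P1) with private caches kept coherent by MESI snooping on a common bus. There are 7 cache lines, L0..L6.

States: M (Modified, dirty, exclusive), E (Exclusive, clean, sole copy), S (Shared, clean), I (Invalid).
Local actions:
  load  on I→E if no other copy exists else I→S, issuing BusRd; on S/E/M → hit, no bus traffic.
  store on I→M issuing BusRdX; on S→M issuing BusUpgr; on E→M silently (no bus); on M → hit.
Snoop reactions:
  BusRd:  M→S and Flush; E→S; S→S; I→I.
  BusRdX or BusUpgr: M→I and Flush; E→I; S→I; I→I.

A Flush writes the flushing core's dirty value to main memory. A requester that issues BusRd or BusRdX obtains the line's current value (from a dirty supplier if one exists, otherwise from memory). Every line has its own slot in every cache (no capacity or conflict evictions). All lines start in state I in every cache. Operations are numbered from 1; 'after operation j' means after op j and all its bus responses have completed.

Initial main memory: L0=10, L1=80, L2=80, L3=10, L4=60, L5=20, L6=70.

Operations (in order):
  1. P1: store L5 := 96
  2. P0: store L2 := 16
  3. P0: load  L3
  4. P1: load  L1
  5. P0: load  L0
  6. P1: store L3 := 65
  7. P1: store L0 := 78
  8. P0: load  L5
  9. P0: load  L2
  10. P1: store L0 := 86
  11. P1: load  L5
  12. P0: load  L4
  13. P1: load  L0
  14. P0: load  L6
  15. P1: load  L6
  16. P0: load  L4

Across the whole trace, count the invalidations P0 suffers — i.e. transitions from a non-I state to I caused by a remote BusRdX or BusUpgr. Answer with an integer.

step 1: P1: store L5 := 96  ⟶  IM  (L5)  txn=BusRdX  M[L5]=20
step 2: P0: store L2 := 16  ⟶  MI  (L2)  txn=BusRdX  M[L2]=80
step 3: P0: load  L3  ⟶  EI  (L3)  txn=BusRd  M[L3]=10
step 4: P1: load  L1  ⟶  IE  (L1)  txn=BusRd  M[L1]=80
step 5: P0: load  L0  ⟶  EI  (L0)  txn=BusRd  M[L0]=10
step 6: P1: store L3 := 65  ⟶  IM  (L3)  txn=BusRdX  M[L3]=10
step 7: P1: store L0 := 78  ⟶  IM  (L0)  txn=BusRdX  M[L0]=10
step 8: P0: load  L5  ⟶  SS  (L5)  txn=BusRd+Flush  M[L5]=96
step 9: P0: load  L2  ⟶  MI  (L2)  txn=∅  M[L2]=80
step 10: P1: store L0 := 86  ⟶  IM  (L0)  txn=∅  M[L0]=10
step 11: P1: load  L5  ⟶  SS  (L5)  txn=∅  M[L5]=96
step 12: P0: load  L4  ⟶  EI  (L4)  txn=BusRd  M[L4]=60
step 13: P1: load  L0  ⟶  IM  (L0)  txn=∅  M[L0]=10
step 14: P0: load  L6  ⟶  EI  (L6)  txn=BusRd  M[L6]=70
step 15: P1: load  L6  ⟶  SS  (L6)  txn=BusRd  M[L6]=70
step 16: P0: load  L4  ⟶  EI  (L4)  txn=∅  M[L4]=60

invalidations = 2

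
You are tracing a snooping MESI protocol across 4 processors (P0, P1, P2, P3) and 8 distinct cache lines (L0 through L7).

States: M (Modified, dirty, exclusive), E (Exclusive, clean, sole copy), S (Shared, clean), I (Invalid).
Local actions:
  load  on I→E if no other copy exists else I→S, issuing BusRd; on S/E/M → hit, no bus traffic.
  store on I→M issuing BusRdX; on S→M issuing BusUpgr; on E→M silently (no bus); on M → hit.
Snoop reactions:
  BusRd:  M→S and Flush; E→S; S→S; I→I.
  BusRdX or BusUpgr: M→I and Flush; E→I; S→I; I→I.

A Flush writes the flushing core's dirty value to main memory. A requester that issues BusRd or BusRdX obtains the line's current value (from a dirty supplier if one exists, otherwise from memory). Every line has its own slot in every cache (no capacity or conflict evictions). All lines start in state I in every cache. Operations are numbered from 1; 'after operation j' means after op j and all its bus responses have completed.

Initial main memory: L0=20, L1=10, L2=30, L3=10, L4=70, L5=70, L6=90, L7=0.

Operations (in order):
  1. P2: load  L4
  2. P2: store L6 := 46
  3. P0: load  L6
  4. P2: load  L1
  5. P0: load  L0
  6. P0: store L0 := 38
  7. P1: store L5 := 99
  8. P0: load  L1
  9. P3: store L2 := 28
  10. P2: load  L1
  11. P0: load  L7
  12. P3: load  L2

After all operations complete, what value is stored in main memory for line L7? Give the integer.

memory[L7] = 0

[1] P2: load  L4 | P0:I, P1:I, P2:E(70), P3:I | bus: BusRd
[2] P2: store L6 := 46 | P0:I, P1:I, P2:M(46), P3:I | bus: BusRdX
[3] P0: load  L6 | P0:S(46), P1:I, P2:S(46), P3:I | bus: BusRd,Flush
[4] P2: load  L1 | P0:I, P1:I, P2:E(10), P3:I | bus: BusRd
[5] P0: load  L0 | P0:E(20), P1:I, P2:I, P3:I | bus: BusRd
[6] P0: store L0 := 38 | P0:M(38), P1:I, P2:I, P3:I | bus: none
[7] P1: store L5 := 99 | P0:I, P1:M(99), P2:I, P3:I | bus: BusRdX
[8] P0: load  L1 | P0:S(10), P1:I, P2:S(10), P3:I | bus: BusRd
[9] P3: store L2 := 28 | P0:I, P1:I, P2:I, P3:M(28) | bus: BusRdX
[10] P2: load  L1 | P0:S(10), P1:I, P2:S(10), P3:I | bus: none
[11] P0: load  L7 | P0:E(0), P1:I, P2:I, P3:I | bus: BusRd
[12] P3: load  L2 | P0:I, P1:I, P2:I, P3:M(28) | bus: none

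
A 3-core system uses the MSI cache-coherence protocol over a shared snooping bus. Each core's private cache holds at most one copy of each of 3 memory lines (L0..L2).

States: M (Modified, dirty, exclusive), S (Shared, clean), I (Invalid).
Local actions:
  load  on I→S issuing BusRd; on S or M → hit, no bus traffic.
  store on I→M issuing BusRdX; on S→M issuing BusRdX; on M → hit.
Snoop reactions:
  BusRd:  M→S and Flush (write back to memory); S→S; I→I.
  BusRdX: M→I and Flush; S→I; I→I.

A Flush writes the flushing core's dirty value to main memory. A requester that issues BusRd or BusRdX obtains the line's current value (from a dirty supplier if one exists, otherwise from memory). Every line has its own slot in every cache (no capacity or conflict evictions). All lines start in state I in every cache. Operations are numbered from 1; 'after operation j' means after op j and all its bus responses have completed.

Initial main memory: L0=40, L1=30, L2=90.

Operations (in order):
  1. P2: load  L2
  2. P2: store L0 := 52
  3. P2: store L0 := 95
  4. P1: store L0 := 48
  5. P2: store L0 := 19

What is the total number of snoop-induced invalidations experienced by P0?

invalidations = 0

1. P2: load  L2  bus=[BusRd]  L2: P0=I P1=I P2=S  mem[L2]=90
2. P2: store L0 := 52  bus=[BusRdX]  L0: P0=I P1=I P2=M  mem[L0]=40
3. P2: store L0 := 95  bus=[-]  L0: P0=I P1=I P2=M  mem[L0]=40
4. P1: store L0 := 48  bus=[BusRdX,Flush]  L0: P0=I P1=M P2=I  mem[L0]=95
5. P2: store L0 := 19  bus=[BusRdX,Flush]  L0: P0=I P1=I P2=M  mem[L0]=48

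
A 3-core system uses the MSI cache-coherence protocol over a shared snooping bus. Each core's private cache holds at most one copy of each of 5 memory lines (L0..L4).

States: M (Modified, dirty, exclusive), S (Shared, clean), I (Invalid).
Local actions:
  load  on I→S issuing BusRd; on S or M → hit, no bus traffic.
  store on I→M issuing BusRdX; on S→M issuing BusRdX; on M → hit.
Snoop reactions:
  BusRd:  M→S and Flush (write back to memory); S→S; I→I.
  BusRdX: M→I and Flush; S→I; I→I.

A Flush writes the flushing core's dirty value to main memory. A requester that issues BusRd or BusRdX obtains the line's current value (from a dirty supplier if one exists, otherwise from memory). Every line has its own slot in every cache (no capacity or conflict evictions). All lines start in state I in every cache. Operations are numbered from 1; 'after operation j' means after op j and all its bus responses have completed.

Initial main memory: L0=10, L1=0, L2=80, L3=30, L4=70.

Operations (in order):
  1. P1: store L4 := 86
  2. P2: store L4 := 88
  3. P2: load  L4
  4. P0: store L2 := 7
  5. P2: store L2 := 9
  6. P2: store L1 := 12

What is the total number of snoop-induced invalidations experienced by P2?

invalidations = 0

  op1 P1: store L4 := 86 → I/M/I on L4; bus BusRdX; mem=70
  op2 P2: store L4 := 88 → I/I/M on L4; bus BusRdX Flush; mem=86
  op3 P2: load  L4 → I/I/M on L4; bus (none); mem=86
  op4 P0: store L2 := 7 → M/I/I on L2; bus BusRdX; mem=80
  op5 P2: store L2 := 9 → I/I/M on L2; bus BusRdX Flush; mem=7
  op6 P2: store L1 := 12 → I/I/M on L1; bus BusRdX; mem=0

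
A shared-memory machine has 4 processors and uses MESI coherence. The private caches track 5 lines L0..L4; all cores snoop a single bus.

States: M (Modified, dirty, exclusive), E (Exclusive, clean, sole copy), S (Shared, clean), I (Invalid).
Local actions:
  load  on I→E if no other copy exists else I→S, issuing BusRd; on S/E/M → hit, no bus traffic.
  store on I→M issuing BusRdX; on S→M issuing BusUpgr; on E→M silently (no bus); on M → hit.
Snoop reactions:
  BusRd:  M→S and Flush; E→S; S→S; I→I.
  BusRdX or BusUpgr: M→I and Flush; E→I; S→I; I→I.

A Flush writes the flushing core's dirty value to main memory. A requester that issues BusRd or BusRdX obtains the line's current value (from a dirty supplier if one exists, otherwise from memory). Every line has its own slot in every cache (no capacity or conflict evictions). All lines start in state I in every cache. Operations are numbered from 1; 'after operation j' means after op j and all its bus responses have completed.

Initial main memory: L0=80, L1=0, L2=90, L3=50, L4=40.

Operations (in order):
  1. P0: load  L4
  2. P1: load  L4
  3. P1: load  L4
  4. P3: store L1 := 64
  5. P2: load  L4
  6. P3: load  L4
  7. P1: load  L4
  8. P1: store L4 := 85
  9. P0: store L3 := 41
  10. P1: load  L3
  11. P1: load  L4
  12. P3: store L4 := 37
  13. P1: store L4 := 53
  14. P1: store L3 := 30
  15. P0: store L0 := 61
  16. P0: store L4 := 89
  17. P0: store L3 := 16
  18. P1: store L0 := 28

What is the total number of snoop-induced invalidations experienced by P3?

[1] P0: load  L4 | P0:E(40), P1:I, P2:I, P3:I | bus: BusRd
[2] P1: load  L4 | P0:S(40), P1:S(40), P2:I, P3:I | bus: BusRd
[3] P1: load  L4 | P0:S(40), P1:S(40), P2:I, P3:I | bus: none
[4] P3: store L1 := 64 | P0:I, P1:I, P2:I, P3:M(64) | bus: BusRdX
[5] P2: load  L4 | P0:S(40), P1:S(40), P2:S(40), P3:I | bus: BusRd
[6] P3: load  L4 | P0:S(40), P1:S(40), P2:S(40), P3:S(40) | bus: BusRd
[7] P1: load  L4 | P0:S(40), P1:S(40), P2:S(40), P3:S(40) | bus: none
[8] P1: store L4 := 85 | P0:I, P1:M(85), P2:I, P3:I | bus: BusUpgr
[9] P0: store L3 := 41 | P0:M(41), P1:I, P2:I, P3:I | bus: BusRdX
[10] P1: load  L3 | P0:S(41), P1:S(41), P2:I, P3:I | bus: BusRd,Flush
[11] P1: load  L4 | P0:I, P1:M(85), P2:I, P3:I | bus: none
[12] P3: store L4 := 37 | P0:I, P1:I, P2:I, P3:M(37) | bus: BusRdX,Flush
[13] P1: store L4 := 53 | P0:I, P1:M(53), P2:I, P3:I | bus: BusRdX,Flush
[14] P1: store L3 := 30 | P0:I, P1:M(30), P2:I, P3:I | bus: BusUpgr
[15] P0: store L0 := 61 | P0:M(61), P1:I, P2:I, P3:I | bus: BusRdX
[16] P0: store L4 := 89 | P0:M(89), P1:I, P2:I, P3:I | bus: BusRdX,Flush
[17] P0: store L3 := 16 | P0:M(16), P1:I, P2:I, P3:I | bus: BusRdX,Flush
[18] P1: store L0 := 28 | P0:I, P1:M(28), P2:I, P3:I | bus: BusRdX,Flush

invalidations = 2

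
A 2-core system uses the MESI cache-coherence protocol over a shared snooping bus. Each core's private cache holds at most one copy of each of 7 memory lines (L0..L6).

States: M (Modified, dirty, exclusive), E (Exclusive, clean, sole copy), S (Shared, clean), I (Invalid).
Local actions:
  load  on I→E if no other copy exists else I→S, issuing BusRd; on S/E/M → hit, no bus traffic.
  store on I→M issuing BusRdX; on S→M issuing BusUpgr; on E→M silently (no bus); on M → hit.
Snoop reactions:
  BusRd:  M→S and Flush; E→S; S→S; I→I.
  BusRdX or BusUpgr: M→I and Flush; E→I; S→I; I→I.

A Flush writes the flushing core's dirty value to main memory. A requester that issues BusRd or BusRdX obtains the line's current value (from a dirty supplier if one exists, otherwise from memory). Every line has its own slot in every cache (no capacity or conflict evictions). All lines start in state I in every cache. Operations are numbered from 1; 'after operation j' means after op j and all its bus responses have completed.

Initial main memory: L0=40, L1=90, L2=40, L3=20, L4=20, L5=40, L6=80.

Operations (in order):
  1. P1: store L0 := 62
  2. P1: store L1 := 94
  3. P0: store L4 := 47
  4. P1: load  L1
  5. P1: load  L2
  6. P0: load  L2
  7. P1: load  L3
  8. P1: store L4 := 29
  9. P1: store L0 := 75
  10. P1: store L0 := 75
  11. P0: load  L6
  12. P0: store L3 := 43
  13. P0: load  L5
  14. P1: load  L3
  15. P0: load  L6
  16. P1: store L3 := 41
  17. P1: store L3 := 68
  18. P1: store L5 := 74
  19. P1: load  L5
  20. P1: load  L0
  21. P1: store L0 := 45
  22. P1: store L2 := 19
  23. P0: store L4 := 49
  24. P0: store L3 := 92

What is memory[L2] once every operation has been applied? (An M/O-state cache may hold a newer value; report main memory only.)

memory[L2] = 40

1. P1: store L0 := 62  bus=[BusRdX]  L0: P0=I P1=M  mem[L0]=40
2. P1: store L1 := 94  bus=[BusRdX]  L1: P0=I P1=M  mem[L1]=90
3. P0: store L4 := 47  bus=[BusRdX]  L4: P0=M P1=I  mem[L4]=20
4. P1: load  L1  bus=[-]  L1: P0=I P1=M  mem[L1]=90
5. P1: load  L2  bus=[BusRd]  L2: P0=I P1=E  mem[L2]=40
6. P0: load  L2  bus=[BusRd]  L2: P0=S P1=S  mem[L2]=40
7. P1: load  L3  bus=[BusRd]  L3: P0=I P1=E  mem[L3]=20
8. P1: store L4 := 29  bus=[BusRdX,Flush]  L4: P0=I P1=M  mem[L4]=47
9. P1: store L0 := 75  bus=[-]  L0: P0=I P1=M  mem[L0]=40
10. P1: store L0 := 75  bus=[-]  L0: P0=I P1=M  mem[L0]=40
11. P0: load  L6  bus=[BusRd]  L6: P0=E P1=I  mem[L6]=80
12. P0: store L3 := 43  bus=[BusRdX]  L3: P0=M P1=I  mem[L3]=20
13. P0: load  L5  bus=[BusRd]  L5: P0=E P1=I  mem[L5]=40
14. P1: load  L3  bus=[BusRd,Flush]  L3: P0=S P1=S  mem[L3]=43
15. P0: load  L6  bus=[-]  L6: P0=E P1=I  mem[L6]=80
16. P1: store L3 := 41  bus=[BusUpgr]  L3: P0=I P1=M  mem[L3]=43
17. P1: store L3 := 68  bus=[-]  L3: P0=I P1=M  mem[L3]=43
18. P1: store L5 := 74  bus=[BusRdX]  L5: P0=I P1=M  mem[L5]=40
19. P1: load  L5  bus=[-]  L5: P0=I P1=M  mem[L5]=40
20. P1: load  L0  bus=[-]  L0: P0=I P1=M  mem[L0]=40
21. P1: store L0 := 45  bus=[-]  L0: P0=I P1=M  mem[L0]=40
22. P1: store L2 := 19  bus=[BusUpgr]  L2: P0=I P1=M  mem[L2]=40
23. P0: store L4 := 49  bus=[BusRdX,Flush]  L4: P0=M P1=I  mem[L4]=29
24. P0: store L3 := 92  bus=[BusRdX,Flush]  L3: P0=M P1=I  mem[L3]=68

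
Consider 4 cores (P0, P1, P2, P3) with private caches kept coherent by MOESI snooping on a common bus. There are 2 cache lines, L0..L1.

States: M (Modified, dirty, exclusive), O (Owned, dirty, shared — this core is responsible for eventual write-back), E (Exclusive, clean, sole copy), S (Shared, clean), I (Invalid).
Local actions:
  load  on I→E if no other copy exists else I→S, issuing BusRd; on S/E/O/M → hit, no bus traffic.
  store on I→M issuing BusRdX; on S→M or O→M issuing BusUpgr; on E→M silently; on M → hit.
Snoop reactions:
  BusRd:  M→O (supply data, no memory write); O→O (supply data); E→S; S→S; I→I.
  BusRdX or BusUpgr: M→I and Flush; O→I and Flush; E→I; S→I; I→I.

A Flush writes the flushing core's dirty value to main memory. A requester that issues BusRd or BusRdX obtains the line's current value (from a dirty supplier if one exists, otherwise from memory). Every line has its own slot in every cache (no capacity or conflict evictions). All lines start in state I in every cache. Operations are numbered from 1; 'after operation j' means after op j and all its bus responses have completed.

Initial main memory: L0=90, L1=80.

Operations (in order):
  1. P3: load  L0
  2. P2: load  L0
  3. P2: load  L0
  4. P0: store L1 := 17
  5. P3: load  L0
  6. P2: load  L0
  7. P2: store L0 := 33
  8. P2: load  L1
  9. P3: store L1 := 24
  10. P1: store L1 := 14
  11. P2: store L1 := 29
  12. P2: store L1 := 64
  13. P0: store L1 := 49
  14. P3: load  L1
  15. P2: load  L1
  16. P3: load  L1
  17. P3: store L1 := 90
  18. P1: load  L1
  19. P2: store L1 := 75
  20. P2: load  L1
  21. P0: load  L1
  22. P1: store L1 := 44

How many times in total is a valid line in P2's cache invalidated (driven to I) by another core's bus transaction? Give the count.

step 1: P3: load  L0  ⟶  IIIE  (L0)  txn=BusRd  M[L0]=90
step 2: P2: load  L0  ⟶  IISS  (L0)  txn=BusRd  M[L0]=90
step 3: P2: load  L0  ⟶  IISS  (L0)  txn=∅  M[L0]=90
step 4: P0: store L1 := 17  ⟶  MIII  (L1)  txn=BusRdX  M[L1]=80
step 5: P3: load  L0  ⟶  IISS  (L0)  txn=∅  M[L0]=90
step 6: P2: load  L0  ⟶  IISS  (L0)  txn=∅  M[L0]=90
step 7: P2: store L0 := 33  ⟶  IIMI  (L0)  txn=BusUpgr  M[L0]=90
step 8: P2: load  L1  ⟶  OISI  (L1)  txn=BusRd  M[L1]=80
step 9: P3: store L1 := 24  ⟶  IIIM  (L1)  txn=BusRdX+Flush  M[L1]=17
step 10: P1: store L1 := 14  ⟶  IMII  (L1)  txn=BusRdX+Flush  M[L1]=24
step 11: P2: store L1 := 29  ⟶  IIMI  (L1)  txn=BusRdX+Flush  M[L1]=14
step 12: P2: store L1 := 64  ⟶  IIMI  (L1)  txn=∅  M[L1]=14
step 13: P0: store L1 := 49  ⟶  MIII  (L1)  txn=BusRdX+Flush  M[L1]=64
step 14: P3: load  L1  ⟶  OIIS  (L1)  txn=BusRd  M[L1]=64
step 15: P2: load  L1  ⟶  OISS  (L1)  txn=BusRd  M[L1]=64
step 16: P3: load  L1  ⟶  OISS  (L1)  txn=∅  M[L1]=64
step 17: P3: store L1 := 90  ⟶  IIIM  (L1)  txn=BusUpgr+Flush  M[L1]=49
step 18: P1: load  L1  ⟶  ISIO  (L1)  txn=BusRd  M[L1]=49
step 19: P2: store L1 := 75  ⟶  IIMI  (L1)  txn=BusRdX+Flush  M[L1]=90
step 20: P2: load  L1  ⟶  IIMI  (L1)  txn=∅  M[L1]=90
step 21: P0: load  L1  ⟶  SIOI  (L1)  txn=BusRd  M[L1]=90
step 22: P1: store L1 := 44  ⟶  IMII  (L1)  txn=BusRdX+Flush  M[L1]=75

invalidations = 4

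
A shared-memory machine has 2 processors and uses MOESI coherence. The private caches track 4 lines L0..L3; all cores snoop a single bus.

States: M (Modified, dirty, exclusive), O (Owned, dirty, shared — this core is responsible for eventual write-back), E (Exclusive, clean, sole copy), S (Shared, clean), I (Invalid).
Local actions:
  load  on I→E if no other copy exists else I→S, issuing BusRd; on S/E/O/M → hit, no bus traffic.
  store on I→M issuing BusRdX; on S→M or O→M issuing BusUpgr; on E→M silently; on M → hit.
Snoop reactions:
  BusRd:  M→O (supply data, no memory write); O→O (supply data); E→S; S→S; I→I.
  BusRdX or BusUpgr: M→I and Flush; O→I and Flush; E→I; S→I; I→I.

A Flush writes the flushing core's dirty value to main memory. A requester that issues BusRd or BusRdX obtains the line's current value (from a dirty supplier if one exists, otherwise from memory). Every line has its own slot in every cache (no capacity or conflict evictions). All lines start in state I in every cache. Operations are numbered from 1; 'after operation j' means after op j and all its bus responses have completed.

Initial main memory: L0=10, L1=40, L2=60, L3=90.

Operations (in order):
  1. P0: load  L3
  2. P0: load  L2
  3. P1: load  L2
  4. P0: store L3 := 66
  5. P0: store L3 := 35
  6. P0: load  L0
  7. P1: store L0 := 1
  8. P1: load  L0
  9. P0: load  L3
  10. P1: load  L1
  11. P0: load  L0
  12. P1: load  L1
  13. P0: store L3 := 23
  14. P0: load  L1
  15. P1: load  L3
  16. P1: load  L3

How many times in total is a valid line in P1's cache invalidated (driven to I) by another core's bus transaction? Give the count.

[1] P0: load  L3 | P0:E(90), P1:I | bus: BusRd
[2] P0: load  L2 | P0:E(60), P1:I | bus: BusRd
[3] P1: load  L2 | P0:S(60), P1:S(60) | bus: BusRd
[4] P0: store L3 := 66 | P0:M(66), P1:I | bus: none
[5] P0: store L3 := 35 | P0:M(35), P1:I | bus: none
[6] P0: load  L0 | P0:E(10), P1:I | bus: BusRd
[7] P1: store L0 := 1 | P0:I, P1:M(1) | bus: BusRdX
[8] P1: load  L0 | P0:I, P1:M(1) | bus: none
[9] P0: load  L3 | P0:M(35), P1:I | bus: none
[10] P1: load  L1 | P0:I, P1:E(40) | bus: BusRd
[11] P0: load  L0 | P0:S(1), P1:O(1) | bus: BusRd
[12] P1: load  L1 | P0:I, P1:E(40) | bus: none
[13] P0: store L3 := 23 | P0:M(23), P1:I | bus: none
[14] P0: load  L1 | P0:S(40), P1:S(40) | bus: BusRd
[15] P1: load  L3 | P0:O(23), P1:S(23) | bus: BusRd
[16] P1: load  L3 | P0:O(23), P1:S(23) | bus: none

invalidations = 0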